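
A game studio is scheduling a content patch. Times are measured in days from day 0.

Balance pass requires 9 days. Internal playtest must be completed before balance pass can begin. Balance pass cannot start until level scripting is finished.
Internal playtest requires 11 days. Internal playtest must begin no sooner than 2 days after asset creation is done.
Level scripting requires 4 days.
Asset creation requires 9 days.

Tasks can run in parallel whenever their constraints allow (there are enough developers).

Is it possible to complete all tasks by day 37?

Level scripting can start immediately at day 0; it finishes at day 4.
Asset creation has no prerequisites, so it starts at day 0 and finishes at day 9.
After asset creation (finishes day 9, plus 2-day gap → day 11), internal playtest can start at day 11 and finishes at day 22.
Balance pass has to wait for internal playtest (finishes day 22); level scripting (finishes day 4). The latest of these is day 22, so balance pass runs day 22 to 22 + 9 = day 31.
Every task is finished by day 31, which is no later than the deadline of 37, so the schedule is feasible.

Yes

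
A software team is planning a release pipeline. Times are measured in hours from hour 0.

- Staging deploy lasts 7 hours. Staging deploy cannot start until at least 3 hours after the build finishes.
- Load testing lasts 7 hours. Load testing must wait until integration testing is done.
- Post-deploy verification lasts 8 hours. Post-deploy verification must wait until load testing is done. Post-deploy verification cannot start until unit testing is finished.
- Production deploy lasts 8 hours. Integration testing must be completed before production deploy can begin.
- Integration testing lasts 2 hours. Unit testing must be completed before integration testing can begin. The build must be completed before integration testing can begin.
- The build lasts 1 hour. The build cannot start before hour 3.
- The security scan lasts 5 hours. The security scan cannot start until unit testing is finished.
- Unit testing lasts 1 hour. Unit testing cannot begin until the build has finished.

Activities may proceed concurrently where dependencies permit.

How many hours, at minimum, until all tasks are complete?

22

The build cannot begin until its own release at hour 3. It runs from hour 3 to 3 + 1 = hour 4.
Staging deploy cannot begin until the build (finishes hour 4, plus 3-hour gap → hour 7). It runs from hour 7 to 7 + 7 = hour 14.
After the build (finishes hour 4), unit testing can start at hour 4 and finishes at hour 5.
After unit testing (finishes hour 5), the security scan can start at hour 5 and finishes at hour 10.
Integration testing cannot start until unit testing (finishes hour 5); the build (finishes hour 4). The controlling bound is hour 5, so integration testing finishes at 5 + 2 = hour 7.
After integration testing (finishes hour 7), production deploy can start at hour 7 and finishes at hour 15.
Load testing cannot begin until integration testing (finishes hour 7). It runs from hour 7 to 7 + 7 = hour 14.
Post-deploy verification needs all of load testing (finishes hour 14); unit testing (finishes hour 5). That puts its earliest start at hour 14; it finishes at 14 + 8 = hour 22.
All tasks are finished once the last one completes. Finish times: The build at 4, Unit testing at 5, Integration testing at 7, The security scan at 10, Staging deploy at 14, Load testing at 14, Production deploy at 15, Post-deploy verification at 22. The latest is hour 22.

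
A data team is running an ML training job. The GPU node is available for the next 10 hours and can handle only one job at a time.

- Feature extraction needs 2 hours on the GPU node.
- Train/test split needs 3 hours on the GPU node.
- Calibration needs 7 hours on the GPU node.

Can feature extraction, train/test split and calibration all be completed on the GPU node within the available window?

No

Running back to back, the jobs need 2 + 3 + 7 = 12 hours on the GPU node.
Since 12 > 10, they cannot all fit.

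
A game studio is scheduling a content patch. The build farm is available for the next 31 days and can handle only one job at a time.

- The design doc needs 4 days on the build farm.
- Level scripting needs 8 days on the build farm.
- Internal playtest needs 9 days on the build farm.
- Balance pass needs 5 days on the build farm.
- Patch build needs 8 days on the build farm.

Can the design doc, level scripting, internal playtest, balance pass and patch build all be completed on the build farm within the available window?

Running back to back, the jobs need 4 + 8 + 9 + 5 + 8 = 34 days on the build farm.
Since 34 > 31, they cannot all fit.

No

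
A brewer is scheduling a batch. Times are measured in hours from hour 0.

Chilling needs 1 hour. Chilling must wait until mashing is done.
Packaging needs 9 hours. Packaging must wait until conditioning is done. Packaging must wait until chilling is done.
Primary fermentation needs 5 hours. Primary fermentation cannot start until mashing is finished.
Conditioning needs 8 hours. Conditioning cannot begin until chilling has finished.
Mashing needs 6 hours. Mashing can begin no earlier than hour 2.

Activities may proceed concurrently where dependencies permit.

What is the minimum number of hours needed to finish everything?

After its own release at hour 2, mashing can start at hour 2 and finishes at hour 8.
After mashing (finishes hour 8), primary fermentation can start at hour 8 and finishes at hour 13.
Chilling waits on mashing (finishes hour 8), so it starts at hour 8 and finishes at 8 + 1 = hour 9.
Conditioning cannot begin until chilling (finishes hour 9). It runs from hour 9 to 9 + 8 = hour 17.
Packaging has to wait for conditioning (finishes hour 17); chilling (finishes hour 9). The latest of these is hour 17, so packaging runs hour 17 to 17 + 9 = hour 26.
All tasks are finished once the last one completes. Finish times: Mashing at 8, Chilling at 9, Primary fermentation at 13, Conditioning at 17, Packaging at 26. The latest is hour 26.

26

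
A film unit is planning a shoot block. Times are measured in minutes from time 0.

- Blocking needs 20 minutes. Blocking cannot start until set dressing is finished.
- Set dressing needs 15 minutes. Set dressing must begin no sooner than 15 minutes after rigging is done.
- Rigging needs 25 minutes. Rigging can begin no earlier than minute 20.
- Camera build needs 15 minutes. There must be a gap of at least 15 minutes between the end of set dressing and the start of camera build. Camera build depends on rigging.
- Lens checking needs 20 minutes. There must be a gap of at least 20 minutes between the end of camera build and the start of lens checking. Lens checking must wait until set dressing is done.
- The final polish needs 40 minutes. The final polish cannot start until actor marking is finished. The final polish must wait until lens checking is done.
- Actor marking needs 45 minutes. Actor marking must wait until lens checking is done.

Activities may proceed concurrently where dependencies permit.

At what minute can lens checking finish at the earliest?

Rigging waits on its own release at minute 20, so it starts at minute 20 and finishes at 20 + 25 = minute 45.
After rigging (finishes minute 45, plus 15-minute gap → minute 60), set dressing can start at minute 60 and finishes at minute 75.
Camera build has to wait for set dressing (finishes minute 75, plus 15-minute gap → minute 90); rigging (finishes minute 45). The latest of these is minute 90, so camera build runs minute 90 to 90 + 15 = minute 105.
Lens checking cannot start until camera build (finishes minute 105, plus 20-minute gap → minute 125); set dressing (finishes minute 75). The controlling bound is minute 125, so lens checking finishes at 125 + 20 = minute 145.

145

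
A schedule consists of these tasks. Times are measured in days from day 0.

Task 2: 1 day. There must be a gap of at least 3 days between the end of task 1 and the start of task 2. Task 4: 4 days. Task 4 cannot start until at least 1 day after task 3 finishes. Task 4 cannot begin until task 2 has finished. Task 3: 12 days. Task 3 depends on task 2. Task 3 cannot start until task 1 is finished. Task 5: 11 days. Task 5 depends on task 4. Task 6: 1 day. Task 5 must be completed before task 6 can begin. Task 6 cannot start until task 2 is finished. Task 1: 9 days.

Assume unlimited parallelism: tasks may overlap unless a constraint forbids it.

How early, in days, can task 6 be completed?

42

Task 1 can start immediately at day 0; it finishes at day 9.
After task 1 (finishes day 9, plus 3-day gap → day 12), task 2 can start at day 12 and finishes at day 13.
Task 3 cannot start until task 2 (finishes day 13); task 1 (finishes day 9). The controlling bound is day 13, so task 3 finishes at 13 + 12 = day 25.
Task 4 has to wait for task 3 (finishes day 25, plus 1-day gap → day 26); task 2 (finishes day 13). The latest of these is day 26, so task 4 runs day 26 to 26 + 4 = day 30.
After task 4 (finishes day 30), task 5 can start at day 30 and finishes at day 41.
Task 6 needs all of task 5 (finishes day 41); task 2 (finishes day 13). That puts its earliest start at day 41; it finishes at 41 + 1 = day 42.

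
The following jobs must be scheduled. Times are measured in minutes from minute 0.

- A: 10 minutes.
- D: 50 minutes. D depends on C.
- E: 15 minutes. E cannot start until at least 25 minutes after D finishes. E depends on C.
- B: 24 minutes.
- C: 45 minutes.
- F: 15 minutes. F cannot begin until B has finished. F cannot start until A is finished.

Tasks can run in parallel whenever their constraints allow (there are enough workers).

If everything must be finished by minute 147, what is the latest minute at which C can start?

To finish by minute 147, E (duration 15) must start no later than minute 132.
Since E (must start by minute 132, minus 25-minute gap → minute 107) depends on it, D must finish by minute 107. Backing off its 50-minute duration gives a latest start of minute 57.
C must finish in time for D (must start by minute 57); E (must start by minute 132). The tightest is minute 57, so C must start by 57 − 45 = minute 12.

12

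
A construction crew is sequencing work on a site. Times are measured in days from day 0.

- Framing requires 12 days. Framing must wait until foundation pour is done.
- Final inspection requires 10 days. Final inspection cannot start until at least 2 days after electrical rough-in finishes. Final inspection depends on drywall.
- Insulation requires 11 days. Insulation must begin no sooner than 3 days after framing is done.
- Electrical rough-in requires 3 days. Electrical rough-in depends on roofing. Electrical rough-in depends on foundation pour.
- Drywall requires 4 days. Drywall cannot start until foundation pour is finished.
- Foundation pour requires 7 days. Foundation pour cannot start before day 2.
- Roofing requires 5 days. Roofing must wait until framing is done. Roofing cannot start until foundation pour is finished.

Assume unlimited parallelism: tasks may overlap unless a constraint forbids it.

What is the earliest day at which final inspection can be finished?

41

Foundation pour cannot begin until its own release at day 2. It runs from day 2 to 2 + 7 = day 9.
Drywall cannot begin until foundation pour (finishes day 9). It runs from day 9 to 9 + 4 = day 13.
Framing waits on foundation pour (finishes day 9), so it starts at day 9 and finishes at 9 + 12 = day 21.
Roofing needs all of framing (finishes day 21); foundation pour (finishes day 9). That puts its earliest start at day 21; it finishes at 21 + 5 = day 26.
Electrical rough-in has to wait for roofing (finishes day 26); foundation pour (finishes day 9). The latest of these is day 26, so electrical rough-in runs day 26 to 26 + 3 = day 29.
Final inspection has to wait for electrical rough-in (finishes day 29, plus 2-day gap → day 31); drywall (finishes day 13). The latest of these is day 31, so final inspection runs day 31 to 31 + 10 = day 41.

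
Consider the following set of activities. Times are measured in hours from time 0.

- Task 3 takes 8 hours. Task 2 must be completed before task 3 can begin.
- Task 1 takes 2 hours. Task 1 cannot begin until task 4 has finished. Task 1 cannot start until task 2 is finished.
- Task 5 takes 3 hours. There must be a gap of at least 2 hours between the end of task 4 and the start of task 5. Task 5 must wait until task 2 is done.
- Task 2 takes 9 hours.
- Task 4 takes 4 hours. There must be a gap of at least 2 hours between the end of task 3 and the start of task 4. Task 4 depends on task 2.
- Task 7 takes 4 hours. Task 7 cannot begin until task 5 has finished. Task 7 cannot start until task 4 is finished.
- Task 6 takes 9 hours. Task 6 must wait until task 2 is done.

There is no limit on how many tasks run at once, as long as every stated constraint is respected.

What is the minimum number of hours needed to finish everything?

Nothing blocks task 2, so it runs from hour 0 to hour 9.
Task 6 waits on task 2 (finishes hour 9), so it starts at hour 9 and finishes at 9 + 9 = hour 18.
Task 3 waits on task 2 (finishes hour 9), so it starts at hour 9 and finishes at 9 + 8 = hour 17.
For task 4: task 3 (finishes hour 17, plus 2-hour gap → hour 19); task 2 (finishes hour 9). Taking the maximum gives a start of hour 19, and it finishes at 19 + 4 = hour 23.
For task 5: task 4 (finishes hour 23, plus 2-hour gap → hour 25); task 2 (finishes hour 9). Taking the maximum gives a start of hour 25, and it finishes at 25 + 3 = hour 28.
Task 7 cannot start until task 5 (finishes hour 28); task 4 (finishes hour 23). The controlling bound is hour 28, so task 7 finishes at 28 + 4 = hour 32.
Task 1 needs all of task 4 (finishes hour 23); task 2 (finishes hour 9). That puts its earliest start at hour 23; it finishes at 23 + 2 = hour 25.
All tasks are finished once the last one completes. Finish times: Task 1 at 25, Task 2 at 9, Task 3 at 17, Task 4 at 23, Task 5 at 28, Task 6 at 18, Task 7 at 32. The latest is hour 32.

32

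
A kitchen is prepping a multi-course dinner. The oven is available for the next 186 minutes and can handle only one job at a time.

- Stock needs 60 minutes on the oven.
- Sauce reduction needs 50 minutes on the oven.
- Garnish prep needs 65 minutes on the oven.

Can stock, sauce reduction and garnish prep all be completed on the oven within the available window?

Yes

Running back to back, the jobs need 60 + 50 + 65 = 175 minutes on the oven.
Since 175 ≤ 186, they fit within the window.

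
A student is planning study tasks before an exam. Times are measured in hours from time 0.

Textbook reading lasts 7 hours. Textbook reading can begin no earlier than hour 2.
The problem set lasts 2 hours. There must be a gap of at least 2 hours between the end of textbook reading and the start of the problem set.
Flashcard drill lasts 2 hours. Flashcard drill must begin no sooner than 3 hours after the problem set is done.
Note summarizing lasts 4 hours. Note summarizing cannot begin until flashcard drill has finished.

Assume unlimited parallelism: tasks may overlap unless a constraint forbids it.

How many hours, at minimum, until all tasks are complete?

Textbook reading waits on its own release at hour 2, so it starts at hour 2 and finishes at 2 + 7 = hour 9.
The problem set waits on textbook reading (finishes hour 9, plus 2-hour gap → hour 11), so it starts at hour 11 and finishes at 11 + 2 = hour 13.
Flashcard drill cannot begin until the problem set (finishes hour 13, plus 3-hour gap → hour 16). It runs from hour 16 to 16 + 2 = hour 18.
Note summarizing cannot begin until flashcard drill (finishes hour 18). It runs from hour 18 to 18 + 4 = hour 22.
All tasks are finished once the last one completes. Finish times: Textbook reading at 9, The problem set at 13, Flashcard drill at 18, Note summarizing at 22. The latest is hour 22.

22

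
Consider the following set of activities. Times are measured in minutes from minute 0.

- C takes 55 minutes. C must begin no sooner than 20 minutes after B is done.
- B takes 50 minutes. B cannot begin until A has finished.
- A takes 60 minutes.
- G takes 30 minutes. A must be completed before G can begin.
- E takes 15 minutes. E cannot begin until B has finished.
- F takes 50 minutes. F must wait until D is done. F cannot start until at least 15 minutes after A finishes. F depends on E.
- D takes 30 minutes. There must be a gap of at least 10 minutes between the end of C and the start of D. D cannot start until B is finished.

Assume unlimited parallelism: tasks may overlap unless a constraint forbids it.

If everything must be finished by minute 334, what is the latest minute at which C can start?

Nothing follows F; the deadline of minute 334 is its only limit. It must start by 334 − 50 = minute 284.
Since F (must start by minute 284) depends on it, D must finish by minute 284. Backing off its 30-minute duration gives a latest start of minute 254.
C feeds into D (must start by minute 254, minus 10-minute gap → minute 244); so C must finish by minute 244 and therefore start by minute 189.

189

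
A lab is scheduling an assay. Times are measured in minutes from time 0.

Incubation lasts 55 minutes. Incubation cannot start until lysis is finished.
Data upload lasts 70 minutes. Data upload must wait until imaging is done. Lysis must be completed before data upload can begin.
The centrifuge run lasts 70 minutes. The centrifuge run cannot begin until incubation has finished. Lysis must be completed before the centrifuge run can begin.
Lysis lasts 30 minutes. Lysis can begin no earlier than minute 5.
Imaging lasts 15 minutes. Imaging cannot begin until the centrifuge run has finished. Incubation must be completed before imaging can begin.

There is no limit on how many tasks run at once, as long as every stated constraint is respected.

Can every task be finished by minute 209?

No

Lysis cannot begin until its own release at minute 5. It runs from minute 5 to 5 + 30 = minute 35.
After lysis (finishes minute 35), incubation can start at minute 35 and finishes at minute 90.
The centrifuge run needs all of incubation (finishes minute 90); lysis (finishes minute 35). That puts its earliest start at minute 90; it finishes at 90 + 70 = minute 160.
Imaging has to wait for the centrifuge run (finishes minute 160); incubation (finishes minute 90). The latest of these is minute 160, so imaging runs minute 160 to 160 + 15 = minute 175.
Data upload needs all of imaging (finishes minute 175); lysis (finishes minute 35). That puts its earliest start at minute 175; it finishes at 175 + 70 = minute 245.
The earliest everything can be done is minute 245, which is after the deadline of 209, so it is not possible.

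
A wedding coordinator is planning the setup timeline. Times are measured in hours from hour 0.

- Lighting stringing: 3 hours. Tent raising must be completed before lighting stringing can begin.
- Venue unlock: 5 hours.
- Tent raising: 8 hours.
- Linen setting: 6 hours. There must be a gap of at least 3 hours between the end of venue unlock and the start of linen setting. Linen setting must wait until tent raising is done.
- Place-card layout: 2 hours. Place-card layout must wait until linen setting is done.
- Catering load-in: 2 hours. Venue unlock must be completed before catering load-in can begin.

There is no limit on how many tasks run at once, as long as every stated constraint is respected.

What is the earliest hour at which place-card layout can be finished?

Tent raising can start immediately at hour 0; it finishes at hour 8.
Venue unlock has no prerequisites, so it starts at hour 0 and finishes at hour 5.
Linen setting has to wait for venue unlock (finishes hour 5, plus 3-hour gap → hour 8); tent raising (finishes hour 8). The latest of these is hour 8, so linen setting runs hour 8 to 8 + 6 = hour 14.
Place-card layout waits on linen setting (finishes hour 14), so it starts at hour 14 and finishes at 14 + 2 = hour 16.

16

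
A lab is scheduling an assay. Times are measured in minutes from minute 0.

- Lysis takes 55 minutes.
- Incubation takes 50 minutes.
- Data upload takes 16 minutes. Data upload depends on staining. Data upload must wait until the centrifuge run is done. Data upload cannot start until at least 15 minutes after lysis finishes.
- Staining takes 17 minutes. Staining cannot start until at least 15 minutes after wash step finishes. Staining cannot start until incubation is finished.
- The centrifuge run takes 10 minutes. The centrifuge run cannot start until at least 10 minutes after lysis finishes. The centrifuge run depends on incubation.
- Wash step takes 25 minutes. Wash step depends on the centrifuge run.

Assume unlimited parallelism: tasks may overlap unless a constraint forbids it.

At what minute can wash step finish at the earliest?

Incubation has no prerequisites, so it starts at minute 0 and finishes at minute 50.
Lysis has no prerequisites, so it starts at minute 0 and finishes at minute 55.
The centrifuge run has to wait for lysis (finishes minute 55, plus 10-minute gap → minute 65); incubation (finishes minute 50). The latest of these is minute 65, so the centrifuge run runs minute 65 to 65 + 10 = minute 75.
Wash step waits on the centrifuge run (finishes minute 75), so it starts at minute 75 and finishes at 75 + 25 = minute 100.

100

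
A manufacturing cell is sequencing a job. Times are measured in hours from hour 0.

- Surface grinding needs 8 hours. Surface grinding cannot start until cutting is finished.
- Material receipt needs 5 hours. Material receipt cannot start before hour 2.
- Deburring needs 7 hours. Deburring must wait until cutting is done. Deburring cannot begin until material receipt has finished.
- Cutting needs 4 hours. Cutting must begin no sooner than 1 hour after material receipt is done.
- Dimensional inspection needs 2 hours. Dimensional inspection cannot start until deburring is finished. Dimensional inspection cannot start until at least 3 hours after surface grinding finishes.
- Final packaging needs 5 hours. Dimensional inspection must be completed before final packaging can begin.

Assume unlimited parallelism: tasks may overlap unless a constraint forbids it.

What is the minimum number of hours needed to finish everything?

After its own release at hour 2, material receipt can start at hour 2 and finishes at hour 7.
Cutting cannot begin until material receipt (finishes hour 7, plus 1-hour gap → hour 8). It runs from hour 8 to 8 + 4 = hour 12.
After cutting (finishes hour 12), surface grinding can start at hour 12 and finishes at hour 20.
Deburring has to wait for cutting (finishes hour 12); material receipt (finishes hour 7). The latest of these is hour 12, so deburring runs hour 12 to 12 + 7 = hour 19.
Dimensional inspection has to wait for deburring (finishes hour 19); surface grinding (finishes hour 20, plus 3-hour gap → hour 23). The latest of these is hour 23, so dimensional inspection runs hour 23 to 23 + 2 = hour 25.
Final packaging waits on dimensional inspection (finishes hour 25), so it starts at hour 25 and finishes at 25 + 5 = hour 30.
All tasks are finished once the last one completes. Finish times: Material receipt at 7, Cutting at 12, Deburring at 19, Surface grinding at 20, Dimensional inspection at 25, Final packaging at 30. The latest is hour 30.

30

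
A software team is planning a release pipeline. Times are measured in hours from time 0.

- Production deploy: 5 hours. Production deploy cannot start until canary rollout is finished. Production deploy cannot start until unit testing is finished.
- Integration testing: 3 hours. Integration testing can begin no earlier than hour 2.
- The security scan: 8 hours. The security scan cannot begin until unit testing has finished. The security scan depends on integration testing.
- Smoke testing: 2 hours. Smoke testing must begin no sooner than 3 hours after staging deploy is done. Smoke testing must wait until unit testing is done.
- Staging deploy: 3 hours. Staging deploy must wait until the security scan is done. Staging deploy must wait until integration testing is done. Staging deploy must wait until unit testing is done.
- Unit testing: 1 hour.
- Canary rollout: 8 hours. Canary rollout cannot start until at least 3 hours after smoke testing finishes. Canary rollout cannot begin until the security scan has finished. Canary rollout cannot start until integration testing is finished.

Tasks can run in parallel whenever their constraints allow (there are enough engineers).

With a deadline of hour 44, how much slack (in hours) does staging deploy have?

Integration testing cannot begin until its own release at hour 2. It runs from hour 2 to 2 + 3 = hour 5.
Unit testing has no prerequisites, so it starts at hour 0 and finishes at hour 1.
The security scan cannot start until unit testing (finishes hour 1); integration testing (finishes hour 5). The controlling bound is hour 5, so the security scan finishes at 5 + 8 = hour 13.
For staging deploy: the security scan (finishes hour 13); integration testing (finishes hour 5); unit testing (finishes hour 1). Taking the maximum gives a start of hour 13, and it finishes at 13 + 3 = hour 16.

Working backward from the deadline:
Production deploy has no dependents, so it just needs to finish by hour 44. Starting by 44 − 5 = hour 39 achieves that.
Since production deploy (must start by hour 39) depends on it, canary rollout must finish by hour 39. Backing off its 8-hour duration gives a latest start of hour 31.
Since canary rollout (must start by hour 31, minus 3-hour gap → hour 28) depends on it, smoke testing must finish by hour 28. Backing off its 2-hour duration gives a latest start of hour 26.
Staging deploy must finish before smoke testing (must start by hour 26, minus 3-hour gap → hour 23). With a 3-hour duration, staging deploy must start by 23 − 3 = hour 20.
So staging deploy can start as early as hour 13 and as late as hour 20, giving 20 − 13 = 7 hours of slack.

7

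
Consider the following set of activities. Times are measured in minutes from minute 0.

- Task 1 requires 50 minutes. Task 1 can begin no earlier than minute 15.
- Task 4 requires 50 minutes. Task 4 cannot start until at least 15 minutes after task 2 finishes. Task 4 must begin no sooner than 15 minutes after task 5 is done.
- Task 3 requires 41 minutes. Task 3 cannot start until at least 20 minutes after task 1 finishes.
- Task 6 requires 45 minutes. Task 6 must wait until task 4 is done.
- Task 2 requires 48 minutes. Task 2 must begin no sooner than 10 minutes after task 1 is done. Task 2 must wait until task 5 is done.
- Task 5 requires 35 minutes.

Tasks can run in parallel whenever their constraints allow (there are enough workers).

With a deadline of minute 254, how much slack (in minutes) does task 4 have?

Nothing blocks task 5, so it runs from minute 0 to minute 35.
After its own release at minute 15, task 1 can start at minute 15 and finishes at minute 65.
Task 2 cannot start until task 1 (finishes minute 65, plus 10-minute gap → minute 75); task 5 (finishes minute 35). The controlling bound is minute 75, so task 2 finishes at 75 + 48 = minute 123.
Task 4 cannot start until task 2 (finishes minute 123, plus 15-minute gap → minute 138); task 5 (finishes minute 35, plus 15-minute gap → minute 50). The controlling bound is minute 138, so task 4 finishes at 138 + 50 = minute 188.

Working backward from the deadline:
To finish by minute 254, task 6 (duration 45) must start no later than minute 209.
Task 4 must finish before task 6 (must start by minute 209). With a 50-minute duration, task 4 must start by 209 − 50 = minute 159.
So task 4 can start as early as minute 138 and as late as minute 159, giving 159 − 138 = 21 minutes of slack.

21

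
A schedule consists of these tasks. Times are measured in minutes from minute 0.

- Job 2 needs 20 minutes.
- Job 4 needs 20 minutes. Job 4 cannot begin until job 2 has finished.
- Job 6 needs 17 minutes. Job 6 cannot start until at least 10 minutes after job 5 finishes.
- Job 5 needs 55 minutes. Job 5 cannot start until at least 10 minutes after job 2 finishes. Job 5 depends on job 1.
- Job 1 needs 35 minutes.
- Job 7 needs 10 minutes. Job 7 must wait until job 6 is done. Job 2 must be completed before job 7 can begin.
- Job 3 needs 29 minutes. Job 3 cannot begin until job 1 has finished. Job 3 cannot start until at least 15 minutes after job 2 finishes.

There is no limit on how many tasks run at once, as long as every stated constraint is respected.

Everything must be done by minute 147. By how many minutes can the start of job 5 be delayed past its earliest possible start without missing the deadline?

20

Nothing blocks job 2, so it runs from minute 0 to minute 20.
Nothing blocks job 1, so it runs from minute 0 to minute 35.
For job 5: job 2 (finishes minute 20, plus 10-minute gap → minute 30); job 1 (finishes minute 35). Taking the maximum gives a start of minute 35, and it finishes at 35 + 55 = minute 90.

Working backward from the deadline:
Job 7 must finish by minute 147; it takes 10 minutes, so it must start by 147 − 10 = minute 137.
Job 6 has to be done before job 7 (must start by minute 137). That means finishing by minute 137, i.e. starting by 137 − 17 = minute 120.
Since job 6 (must start by minute 120, minus 10-minute gap → minute 110) depends on it, job 5 must finish by minute 110. Backing off its 55-minute duration gives a latest start of minute 55.
So job 5 can start as early as minute 35 and as late as minute 55, giving 55 − 35 = 20 minutes of slack.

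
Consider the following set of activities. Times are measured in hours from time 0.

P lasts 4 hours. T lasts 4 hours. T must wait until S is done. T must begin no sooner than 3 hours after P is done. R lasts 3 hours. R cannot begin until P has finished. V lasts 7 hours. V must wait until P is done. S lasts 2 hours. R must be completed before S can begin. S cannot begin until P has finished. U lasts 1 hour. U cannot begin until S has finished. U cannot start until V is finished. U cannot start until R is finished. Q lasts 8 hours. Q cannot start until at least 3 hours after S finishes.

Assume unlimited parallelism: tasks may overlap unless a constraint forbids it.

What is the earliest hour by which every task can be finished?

20

P can start immediately at hour 0; it finishes at hour 4.
V cannot begin until P (finishes hour 4). It runs from hour 4 to 4 + 7 = hour 11.
After P (finishes hour 4), R can start at hour 4 and finishes at hour 7.
S has to wait for R (finishes hour 7); P (finishes hour 4). The latest of these is hour 7, so S runs hour 7 to 7 + 2 = hour 9.
U cannot start until S (finishes hour 9); V (finishes hour 11); R (finishes hour 7). The controlling bound is hour 11, so U finishes at 11 + 1 = hour 12.
T needs all of S (finishes hour 9); P (finishes hour 4, plus 3-hour gap → hour 7). That puts its earliest start at hour 9; it finishes at 9 + 4 = hour 13.
Q waits on S (finishes hour 9, plus 3-hour gap → hour 12), so it starts at hour 12 and finishes at 12 + 8 = hour 20.
All tasks are finished once the last one completes. Finish times: P at 4, Q at 20, R at 7, S at 9, T at 13, U at 12, V at 11. The latest is hour 20.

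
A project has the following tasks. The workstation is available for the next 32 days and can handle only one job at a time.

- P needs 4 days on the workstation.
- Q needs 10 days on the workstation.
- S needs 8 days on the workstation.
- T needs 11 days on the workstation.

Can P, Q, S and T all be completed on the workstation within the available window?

Running back to back, the jobs need 4 + 10 + 8 + 11 = 33 days on the workstation.
Since 33 > 32, they cannot all fit.

No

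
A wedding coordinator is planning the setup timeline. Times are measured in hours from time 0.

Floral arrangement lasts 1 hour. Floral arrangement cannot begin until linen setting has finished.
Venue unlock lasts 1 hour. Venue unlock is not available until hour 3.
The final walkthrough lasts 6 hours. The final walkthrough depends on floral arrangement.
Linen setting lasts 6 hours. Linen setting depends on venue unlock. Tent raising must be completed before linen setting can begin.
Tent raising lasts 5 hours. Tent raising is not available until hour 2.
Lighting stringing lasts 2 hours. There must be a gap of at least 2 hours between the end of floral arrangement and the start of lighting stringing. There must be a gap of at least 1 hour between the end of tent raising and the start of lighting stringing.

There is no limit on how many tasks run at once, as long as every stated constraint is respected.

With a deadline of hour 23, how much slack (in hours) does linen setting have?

Tent raising waits on its own release at hour 2, so it starts at hour 2 and finishes at 2 + 5 = hour 7.
Venue unlock waits on its own release at hour 3, so it starts at hour 3 and finishes at 3 + 1 = hour 4.
Linen setting has to wait for venue unlock (finishes hour 4); tent raising (finishes hour 7). The latest of these is hour 7, so linen setting runs hour 7 to 7 + 6 = hour 13.

Working backward from the deadline:
Nothing follows lighting stringing; the deadline of hour 23 is its only limit. It must start by 23 − 2 = hour 21.
The final walkthrough has no dependents, so it just needs to finish by hour 23. Starting by 23 − 6 = hour 17 achieves that.
Floral arrangement must finish in time for lighting stringing (must start by hour 21, minus 2-hour gap → hour 19); the final walkthrough (must start by hour 17). The tightest is hour 17, so floral arrangement must start by 17 − 1 = hour 16.
Linen setting feeds into floral arrangement (must start by hour 16); so linen setting must finish by hour 16 and therefore start by hour 10.
So linen setting can start as early as hour 7 and as late as hour 10, giving 10 − 7 = 3 hours of slack.

3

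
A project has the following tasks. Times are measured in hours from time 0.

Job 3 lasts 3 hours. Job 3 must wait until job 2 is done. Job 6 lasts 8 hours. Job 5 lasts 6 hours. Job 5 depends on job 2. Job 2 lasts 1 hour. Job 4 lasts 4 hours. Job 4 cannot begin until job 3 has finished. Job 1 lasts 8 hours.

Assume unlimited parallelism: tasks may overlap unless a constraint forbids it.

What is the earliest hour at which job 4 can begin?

4

Job 2 has no prerequisites, so it starts at hour 0 and finishes at hour 1.
After job 2 (finishes hour 1), job 3 can start at hour 1 and finishes at hour 4.
Job 4 waits on job 3 (finishes hour 4), so the earliest it can start is hour 4.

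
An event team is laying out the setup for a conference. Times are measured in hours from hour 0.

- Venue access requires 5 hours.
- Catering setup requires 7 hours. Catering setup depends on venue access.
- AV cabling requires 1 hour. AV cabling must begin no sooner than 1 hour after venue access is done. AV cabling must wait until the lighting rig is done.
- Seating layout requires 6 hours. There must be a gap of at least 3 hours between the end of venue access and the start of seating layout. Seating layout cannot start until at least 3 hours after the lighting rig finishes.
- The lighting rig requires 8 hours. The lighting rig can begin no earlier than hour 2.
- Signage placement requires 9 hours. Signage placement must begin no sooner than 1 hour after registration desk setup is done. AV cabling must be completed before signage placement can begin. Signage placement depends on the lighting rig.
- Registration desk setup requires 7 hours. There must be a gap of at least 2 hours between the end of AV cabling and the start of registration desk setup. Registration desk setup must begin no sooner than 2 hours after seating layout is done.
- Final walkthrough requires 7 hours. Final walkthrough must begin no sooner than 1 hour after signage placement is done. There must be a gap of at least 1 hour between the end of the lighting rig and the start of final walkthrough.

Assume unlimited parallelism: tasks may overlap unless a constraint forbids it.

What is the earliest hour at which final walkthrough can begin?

The lighting rig cannot begin until its own release at hour 2. It runs from hour 2 to 2 + 8 = hour 10.
Venue access can start immediately at hour 0; it finishes at hour 5.
For seating layout: venue access (finishes hour 5, plus 3-hour gap → hour 8); the lighting rig (finishes hour 10, plus 3-hour gap → hour 13). Taking the maximum gives a start of hour 13, and it finishes at 13 + 6 = hour 19.
For AV cabling: venue access (finishes hour 5, plus 1-hour gap → hour 6); the lighting rig (finishes hour 10). Taking the maximum gives a start of hour 10, and it finishes at 10 + 1 = hour 11.
Registration desk setup cannot start until AV cabling (finishes hour 11, plus 2-hour gap → hour 13); seating layout (finishes hour 19, plus 2-hour gap → hour 21). The controlling bound is hour 21, so registration desk setup finishes at 21 + 7 = hour 28.
Signage placement cannot start until registration desk setup (finishes hour 28, plus 1-hour gap → hour 29); AV cabling (finishes hour 11); the lighting rig (finishes hour 10). The controlling bound is hour 29, so signage placement finishes at 29 + 9 = hour 38.
Final walkthrough waits on signage placement (finishes hour 38, plus 1-hour gap → hour 39); the lighting rig (finishes hour 10, plus 1-hour gap → hour 11). The latest of these is hour 39, which is the earliest final walkthrough can start.

39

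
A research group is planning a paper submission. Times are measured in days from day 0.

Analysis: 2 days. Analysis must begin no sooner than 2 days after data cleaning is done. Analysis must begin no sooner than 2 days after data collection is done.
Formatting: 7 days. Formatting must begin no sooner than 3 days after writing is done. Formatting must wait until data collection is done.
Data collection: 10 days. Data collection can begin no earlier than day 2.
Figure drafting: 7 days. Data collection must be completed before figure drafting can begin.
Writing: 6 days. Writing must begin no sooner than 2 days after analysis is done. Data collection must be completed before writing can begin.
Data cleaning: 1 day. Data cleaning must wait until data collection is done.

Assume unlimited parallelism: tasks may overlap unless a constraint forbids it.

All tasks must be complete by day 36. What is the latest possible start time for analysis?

16

To finish by day 36, formatting (duration 7) must start no later than day 29.
Writing must finish before formatting (must start by day 29, minus 3-day gap → day 26). With a 6-day duration, writing must start by 26 − 6 = day 20.
Analysis feeds into writing (must start by day 20, minus 2-day gap → day 18); so analysis must finish by day 18 and therefore start by day 16.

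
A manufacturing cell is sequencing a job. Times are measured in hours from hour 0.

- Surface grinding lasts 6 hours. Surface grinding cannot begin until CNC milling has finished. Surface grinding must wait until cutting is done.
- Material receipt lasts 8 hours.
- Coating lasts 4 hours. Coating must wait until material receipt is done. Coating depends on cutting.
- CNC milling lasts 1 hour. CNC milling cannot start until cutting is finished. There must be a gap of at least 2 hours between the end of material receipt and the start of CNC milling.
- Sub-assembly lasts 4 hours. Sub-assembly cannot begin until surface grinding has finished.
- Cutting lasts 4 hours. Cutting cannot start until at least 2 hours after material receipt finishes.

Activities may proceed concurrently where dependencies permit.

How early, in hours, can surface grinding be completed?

21

Material receipt has no prerequisites, so it starts at hour 0 and finishes at hour 8.
Cutting cannot begin until material receipt (finishes hour 8, plus 2-hour gap → hour 10). It runs from hour 10 to 10 + 4 = hour 14.
For CNC milling: cutting (finishes hour 14); material receipt (finishes hour 8, plus 2-hour gap → hour 10). Taking the maximum gives a start of hour 14, and it finishes at 14 + 1 = hour 15.
Surface grinding has to wait for CNC milling (finishes hour 15); cutting (finishes hour 14). The latest of these is hour 15, so surface grinding runs hour 15 to 15 + 6 = hour 21.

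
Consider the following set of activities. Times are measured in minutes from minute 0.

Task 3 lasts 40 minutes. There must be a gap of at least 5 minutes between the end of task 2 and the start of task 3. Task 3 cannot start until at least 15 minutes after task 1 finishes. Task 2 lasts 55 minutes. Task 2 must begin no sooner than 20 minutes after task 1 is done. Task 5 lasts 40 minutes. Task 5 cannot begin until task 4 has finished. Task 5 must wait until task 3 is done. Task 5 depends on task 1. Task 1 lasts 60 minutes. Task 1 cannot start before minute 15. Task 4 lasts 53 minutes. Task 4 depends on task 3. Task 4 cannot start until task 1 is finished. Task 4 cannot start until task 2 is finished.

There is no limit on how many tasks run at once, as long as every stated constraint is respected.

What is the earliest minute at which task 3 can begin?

155

Task 1 cannot begin until its own release at minute 15. It runs from minute 15 to 15 + 60 = minute 75.
Task 2 cannot begin until task 1 (finishes minute 75, plus 20-minute gap → minute 95). It runs from minute 95 to 95 + 55 = minute 150.
Task 3 waits on task 2 (finishes minute 150, plus 5-minute gap → minute 155); task 1 (finishes minute 75, plus 15-minute gap → minute 90). The latest of these is minute 155, which is the earliest task 3 can start.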